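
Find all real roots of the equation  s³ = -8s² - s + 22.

s = -7.4721 or s = -2 or s = 1.4721

Rearrange: s³ + 8s² + s - 22 = 0.
Possible rational roots are divisors of -22. Testing s = -2 gives 0, so (s + 2) is a factor.
Divide: s³ + 8s² + s - 22 = (s + 2)(s² + 6s - 11).
Apply the quadratic formula to s² + 6s - 11 = 0: s = (-6 ± √80)/2, i.e. s ≈ 1.4721 or s ≈ -7.4721.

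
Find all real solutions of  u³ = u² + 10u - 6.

Rearrange: u³ - u² - 10u + 6 = 0.
Possible rational roots are divisors of 6. Testing u = -3 gives 0, so (u + 3) is a factor.
Divide: u³ - u² - 10u + 6 = (u + 3)(u² - 4u + 2).
Apply the quadratic formula to u² - 4u + 2 = 0: u = (4 ± √8)/2, i.e. u ≈ 3.4142 or u ≈ 0.5858.

u = -3 or u = 0.5858 or u = 3.4142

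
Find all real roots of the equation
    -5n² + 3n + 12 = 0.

Discriminant: (3)² − 4·(-5)·12 = 249.
Quadratic formula: n = (-3 ± √249) / (-10).
So n = 3/10 - √(249)/10 ≈ -1.278 or n = 3/10 + √(249)/10 ≈ 1.878.

n = -1.278 or n = 1.878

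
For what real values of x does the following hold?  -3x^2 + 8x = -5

Rearrange to standard form: -3x^2 + 8x + 5 = 0.
Discriminant: (8)^2 - 4*(-3)*5 = 124.
Quadratic formula: x = (-8 +/- sqrt(124)) / (-6).
So x = 4/3 - sqrt(31)/3 ~= -0.5226 or x = 4/3 + sqrt(31)/3 ~= 3.1893.

x = -0.5226 or x = 3.1893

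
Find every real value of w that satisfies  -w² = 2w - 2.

Rearrange to standard form: -w² - 2w + 2 = 0.
Discriminant: (-2)² − 4·(-1)·2 = 12.
Quadratic formula: w = (2 ± √12) / (-2).
So w = -√(3) - 1 ≈ -2.7321 or w = -1 + √(3) ≈ 0.7321.

w = -2.7321 or w = 0.7321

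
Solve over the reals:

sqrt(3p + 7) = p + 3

p = -2 or p = -1

Square both sides: 3p + 7 = (p + 3)^2.
Expand and rearrange: p^2 + 3p + 2 = 0.
Solving gives p = -1 or p = -2.
Check each candidate in the original equation:
  p = -1: sqrt(4) = 2, while p + 3 = 2 — valid.
  p = -2: sqrt(1) = 1, while p + 3 = 1 — valid.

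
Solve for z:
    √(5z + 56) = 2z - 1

Square both sides: 5z + 56 = (2z - 1)².
Expand and rearrange: 4z² - 9z - 55 = 0.
Solving gives z = 5 or z = -2.75.
Check each candidate in the original equation:
  z = 5: √(81) = 9, while 2z - 1 = 9 — valid.
  z = -2.75: √(42.25) = 6.5, while 2z - 1 = -6.5 — extraneous.

z = 5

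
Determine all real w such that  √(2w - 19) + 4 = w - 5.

w = 10

Isolate the radical: √(2w - 19) = w - 9.
Square both sides: 2w - 19 = (w - 9)².
Expand and rearrange: w² - 20w + 100 = 0.
This gives the repeated root w = 10.
Check in the original equation:
  w = 10: √(1) = 1, while w - 9 = 1 — valid.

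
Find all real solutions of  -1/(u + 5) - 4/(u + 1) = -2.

Multiply both sides by (u + 5)(u + 1):
-(u + 1) - 4(u + 5) = -2(u + 5)(u + 1).
Expand and collect terms: -2u² - 7u + 11 = 0.
By the quadratic formula, u = (7 ± √137) / -4, so u ≈ -4.6762 or u ≈ 1.1762.
Neither value makes a denominator zero (u ≠ -5, u ≠ -1), so both are valid.

u = -4.6762 or u = 1.1762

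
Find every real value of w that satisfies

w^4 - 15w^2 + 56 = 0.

w = -2.8284 or w = -2.6458 or w = 2.6458 or w = 2.8284

Let u = w^2. The equation becomes u^2 - 15u + 56 = 0.
Factor: (u - 8)(u - 7) = 0, so u = 8 or u = 7.
w^2 = 8 gives w = +/-2*sqrt(2) ~= +/-2.8284.
w^2 = 7 gives w = +/-sqrt(7) ~= +/-2.6458.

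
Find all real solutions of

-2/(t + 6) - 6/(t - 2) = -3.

t = -5.4741 or t = 4.1407

Multiply both sides by (t + 6)(t - 2):
-2(t - 2) - 6(t + 6) = -3(t + 6)(t - 2).
Expand and collect terms: -3t² - 4t + 68 = 0.
By the quadratic formula, t = (4 ± √832) / -6, so t ≈ -5.4741 or t ≈ 4.1407.
Neither value makes a denominator zero (t ≠ -6, t ≠ 2), so both are valid.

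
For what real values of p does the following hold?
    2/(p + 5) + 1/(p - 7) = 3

p = -4.3523 or p = 7.3523

Multiply both sides by (p + 5)(p - 7):
2(p - 7) + (p + 5) = 3(p + 5)(p - 7).
Expand and collect terms: 3p² - 9p - 96 = 0.
By the quadratic formula, p = (9 ± √1233) / 6, so p ≈ 7.3523 or p ≈ -4.3523.
Neither value makes a denominator zero (p ≠ -5, p ≠ 7), so both are valid.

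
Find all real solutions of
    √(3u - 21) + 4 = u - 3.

u = 7 or u = 10

Isolate the radical: √(3u - 21) = u - 7.
Square both sides: 3u - 21 = (u - 7)².
Expand and rearrange: u² - 17u + 70 = 0.
Solving gives u = 10 or u = 7.
Check each candidate in the original equation:
  u = 10: √(9) = 3, while u - 7 = 3 — valid.
  u = 7: √(0) = 0, while u - 7 = 0 — valid.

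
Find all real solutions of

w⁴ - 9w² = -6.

Let u = w². The equation becomes u² - 9u + 6 = 0.
By the quadratic formula, u = √(57)/2 + 9/2 or u = 9/2 - √(57)/2.
w² = √(57)/2 + 9/2 gives w = ±√(√(57)/2 + 9/2) ≈ ±2.8766.
w² = 9/2 - √(57)/2 gives w = ±√(9/2 - √(57)/2) ≈ ±0.8515.

w = -2.8766 or w = -0.8515 or w = 0.8515 or w = 2.8766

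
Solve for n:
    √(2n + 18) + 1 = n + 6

Isolate the radical: √(2n + 18) = n + 5.
Square both sides: 2n + 18 = (n + 5)².
Expand and rearrange: n² + 8n + 7 = 0.
Solving gives n = -1 or n = -7.
Check each candidate in the original equation:
  n = -1: √(16) = 4, while n + 5 = 4 — valid.
  n = -7: √(4) = 2, while n + 5 = -2 — extraneous.

n = -1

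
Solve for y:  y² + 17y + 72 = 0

y = -9 or y = -8

Factor: (y + 8)(y + 9) = 0.
So y = -8 or y = -9.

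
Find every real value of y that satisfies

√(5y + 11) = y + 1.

Square both sides: 5y + 11 = (y + 1)².
Expand and rearrange: y² - 3y - 10 = 0.
Solving gives y = 5 or y = -2.
Check each candidate in the original equation:
  y = 5: √(36) = 6, while y + 1 = 6 — valid.
  y = -2: √(1) = 1, while y + 1 = -1 — extraneous.

y = 5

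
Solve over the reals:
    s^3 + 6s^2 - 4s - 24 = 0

s = -6 or s = -2 or s = 2

Possible rational roots are divisors of -24. Testing s = -2 gives 0, so (s + 2) is a factor.
Divide: s^3 + 6s^2 - 4s - 24 = (s + 2)(s^2 + 4s - 12).
Factor the quadratic: s = 2 or s = -6.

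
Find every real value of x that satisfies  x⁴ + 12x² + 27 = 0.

Let u = x². The equation becomes u² + 12u + 27 = 0.
Factor: (u + 3)(u + 9) = 0, so u = -3 or u = -9.
x² = -3 < 0 has no real solution.
x² = -9 < 0 has no real solution.

No real solutions.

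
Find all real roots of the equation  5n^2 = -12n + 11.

Rearrange to standard form: 5n^2 + 12n - 11 = 0.
Discriminant: (12)^2 - 4*5*(-11) = 364.
Quadratic formula: n = (-12 +/- sqrt(364)) / 10.
So n = -6/5 + sqrt(91)/5 ~= 0.7079 or n = -sqrt(91)/5 - 6/5 ~= -3.1079.

n = -3.1079 or n = 0.7079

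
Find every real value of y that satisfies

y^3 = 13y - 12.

Rearrange: y^3 - 13y + 12 = 0.
Possible rational roots are divisors of 12. Testing y = 1 gives 0, so (y - 1) is a factor.
Divide: y^3 - 13y + 12 = (y - 1)(y^2 + y - 12).
Factor the quadratic: y = 3 or y = -4.

y = -4 or y = 1 or y = 3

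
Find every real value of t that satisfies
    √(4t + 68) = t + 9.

Square both sides: 4t + 68 = (t + 9)².
Expand and rearrange: t² + 14t + 13 = 0.
Solving gives t = -1 or t = -13.
Check each candidate in the original equation:
  t = -1: √(64) = 8, while t + 9 = 8 — valid.
  t = -13: √(16) = 4, while t + 9 = -4 — extraneous.

t = -1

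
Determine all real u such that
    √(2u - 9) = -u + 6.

Square both sides: 2u - 9 = (-u + 6)².
Expand and rearrange: u² - 14u + 45 = 0.
Solving gives u = 9 or u = 5.
Check each candidate in the original equation:
  u = 9: √(9) = 3, while -u + 6 = -3 — extraneous.
  u = 5: √(1) = 1, while -u + 6 = 1 — valid.

u = 5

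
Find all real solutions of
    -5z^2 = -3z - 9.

z = -1.0748 or z = 1.6748

Rearrange to standard form: -5z^2 + 3z + 9 = 0.
Discriminant: (3)^2 - 4*(-5)*9 = 189.
Quadratic formula: z = (-3 +/- sqrt(189)) / (-10).
So z = 3/10 - 3*sqrt(21)/10 ~= -1.0748 or z = 3/10 + 3*sqrt(21)/10 ~= 1.6748.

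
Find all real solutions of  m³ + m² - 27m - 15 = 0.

m = -5.4495 or m = -0.5505 or m = 5

Possible rational roots are divisors of -15. Testing m = 5 gives 0, so (m - 5) is a factor.
Divide: m³ + m² - 27m - 15 = (m - 5)(m² + 6m + 3).
Apply the quadratic formula to m² + 6m + 3 = 0: m = (-6 ± √24)/2, i.e. m ≈ -0.5505 or m ≈ -5.4495.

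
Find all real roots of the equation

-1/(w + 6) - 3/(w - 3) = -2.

w = -5.5744 or w = 4.5744

Multiply both sides by (w + 6)(w - 3):
-(w - 3) - 3(w + 6) = -2(w + 6)(w - 3).
Expand and collect terms: -2w^2 - 2w + 51 = 0.
By the quadratic formula, w = (2 +/- sqrt(412)) / -4, so w ~= -5.5744 or w ~= 4.5744.
Neither value makes a denominator zero (w != -6, w != 3), so both are valid.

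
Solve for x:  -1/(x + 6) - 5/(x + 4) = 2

Multiply both sides by (x + 6)(x + 4):
-(x + 4) - 5(x + 6) = 2(x + 6)(x + 4).
Expand and collect terms: 2x² + 26x + 82 = 0.
By the quadratic formula, x = (-26 ± √20) / 4, so x ≈ -5.382 or x ≈ -7.618.
Neither value makes a denominator zero (x ≠ -6, x ≠ -4), so both are valid.

x = -7.618 or x = -5.382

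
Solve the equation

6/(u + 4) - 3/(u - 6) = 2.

Multiply both sides by (u + 4)(u - 6):
6(u - 6) - 3(u + 4) = 2(u + 4)(u - 6).
Expand and collect terms: 2u² - 7u = 0.
Factor or apply the quadratic formula: u = 3.5 or u = 0.
Neither value makes a denominator zero (u ≠ -4, u ≠ 6), so both are valid.

u = 0 or u = 3.5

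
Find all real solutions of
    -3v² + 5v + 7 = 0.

Discriminant: (5)² − 4·(-3)·7 = 109.
Quadratic formula: v = (-5 ± √109) / (-6).
So v = 5/6 - √(109)/6 ≈ -0.9067 or v = 5/6 + √(109)/6 ≈ 2.5734.

v = -0.9067 or v = 2.5734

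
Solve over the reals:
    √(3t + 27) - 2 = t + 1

t = 3

Isolate the radical: √(3t + 27) = t + 3.
Square both sides: 3t + 27 = (t + 3)².
Expand and rearrange: t² + 3t - 18 = 0.
Solving gives t = 3 or t = -6.
Check each candidate in the original equation:
  t = 3: √(36) = 6, while t + 3 = 6 — valid.
  t = -6: √(9) = 3, while t + 3 = -3 — extraneous.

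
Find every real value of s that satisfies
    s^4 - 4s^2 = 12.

Let u = s^2. The equation becomes u^2 - 4u - 12 = 0.
Factor: (u - 6)(u + 2) = 0, so u = 6 or u = -2.
s^2 = 6 gives s = +/-sqrt(6) ~= +/-2.4495.
s^2 = -2 < 0 has no real solution.

s = -2.4495 or s = 2.4495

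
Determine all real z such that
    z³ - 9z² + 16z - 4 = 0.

z = 0.2984 or z = 2 or z = 6.7016

Possible rational roots are divisors of -4. Testing z = 2 gives 0, so (z - 2) is a factor.
Divide: z³ - 9z² + 16z - 4 = (z - 2)(z² - 7z + 2).
Apply the quadratic formula to z² - 7z + 2 = 0: z = (7 ± √41)/2, i.e. z ≈ 6.7016 or z ≈ 0.2984.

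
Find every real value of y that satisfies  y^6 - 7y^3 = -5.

y = 0.9312 or y = 1.8364

Let u = y^3. The equation becomes u^2 - 7u + 5 = 0.
By the quadratic formula, u = sqrt(29)/2 + 7/2 or u = 7/2 - sqrt(29)/2.
y^3 = sqrt(29)/2 + 7/2 gives y = (sqrt(29)/2 + 7/2)^(1/3) ~= 1.8364.
y^3 = 7/2 - sqrt(29)/2 gives y = (7/2 - sqrt(29)/2)^(1/3) ~= 0.9312.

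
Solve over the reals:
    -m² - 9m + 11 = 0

Discriminant: (-9)² − 4·(-1)·11 = 125.
Quadratic formula: m = (9 ± √125) / (-2).
So m = -5·√(5)/2 - 9/2 ≈ -10.0902 or m = -9/2 + 5·√(5)/2 ≈ 1.0902.

m = -10.0902 or m = 1.0902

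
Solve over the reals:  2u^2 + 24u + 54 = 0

Factor: 2(u + 9)(u + 3) = 0.
So u = -9 or u = -3.

u = -9 or u = -3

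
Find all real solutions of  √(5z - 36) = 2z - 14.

z = 7.25 or z = 8

Square both sides: 5z - 36 = (2z - 14)².
Expand and rearrange: 4z² - 61z + 232 = 0.
Solving gives z = 8 or z = 7.25.
Check each candidate in the original equation:
  z = 8: √(4) = 2, while 2z - 14 = 2 — valid.
  z = 7.25: √(0.25) = 0.5, while 2z - 14 = 0.5 — valid.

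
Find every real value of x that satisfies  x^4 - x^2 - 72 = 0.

Let u = x^2. The equation becomes u^2 - u - 72 = 0.
Factor: (u - 9)(u + 8) = 0, so u = 9 or u = -8.
x^2 = 9 gives x = +/-3.
x^2 = -8 < 0 has no real solution.

x = -3 or x = 3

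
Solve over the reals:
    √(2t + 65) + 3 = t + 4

Isolate the radical: √(2t + 65) = t + 1.
Square both sides: 2t + 65 = (t + 1)².
Expand and rearrange: t² - 64 = 0.
Solving gives t = 8 or t = -8.
Check each candidate in the original equation:
  t = 8: √(81) = 9, while t + 1 = 9 — valid.
  t = -8: √(49) = 7, while t + 1 = -7 — extraneous.

t = 8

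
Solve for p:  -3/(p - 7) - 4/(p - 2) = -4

Multiply both sides by (p - 7)(p - 2):
-3(p - 2) - 4(p - 7) = -4(p - 7)(p - 2).
Expand and collect terms: -4p² + 43p - 90 = 0.
By the quadratic formula, p = (-43 ± √409) / -8, so p ≈ 2.847 or p ≈ 7.903.
Neither value makes a denominator zero (p ≠ 7, p ≠ 2), so both are valid.

p = 2.847 or p = 7.903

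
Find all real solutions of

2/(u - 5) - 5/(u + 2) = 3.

u = -3.5461 or u = 5.5461

Multiply both sides by (u - 5)(u + 2):
2(u + 2) - 5(u - 5) = 3(u - 5)(u + 2).
Expand and collect terms: 3u² - 6u - 59 = 0.
By the quadratic formula, u = (6 ± √744) / 6, so u ≈ 5.5461 or u ≈ -3.5461.
Neither value makes a denominator zero (u ≠ 5, u ≠ -2), so both are valid.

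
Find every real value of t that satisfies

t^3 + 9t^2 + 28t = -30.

t = -3

Rearrange: t^3 + 9t^2 + 28t + 30 = 0.
Possible rational roots are divisors of 30. Testing t = -3 gives 0, so (t + 3) is a factor.
Divide: t^3 + 9t^2 + 28t + 30 = (t + 3)(t^2 + 6t + 10).
The quadratic t^2 + 6t + 10 has discriminant -4 < 0, so no further real roots.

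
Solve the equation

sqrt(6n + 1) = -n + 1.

Square both sides: 6n + 1 = (-n + 1)^2.
Expand and rearrange: n^2 - 8n = 0.
Solving gives n = 8 or n = 0.
Check each candidate in the original equation:
  n = 8: sqrt(49) = 7, while -n + 1 = -7 — extraneous.
  n = 0: sqrt(1) = 1, while -n + 1 = 1 — valid.

n = 0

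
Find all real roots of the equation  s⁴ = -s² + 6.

s = -1.4142 or s = 1.4142

Let u = s². The equation becomes u² + u - 6 = 0.
Factor: (u - 2)(u + 3) = 0, so u = 2 or u = -3.
s² = 2 gives s = ±√(2) ≈ ±1.4142.
s² = -3 < 0 has no real solution.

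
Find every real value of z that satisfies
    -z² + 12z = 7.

z = 0.6148 or z = 11.3852

Rearrange to standard form: -z² + 12z - 7 = 0.
Discriminant: (12)² − 4·(-1)·(-7) = 116.
Quadratic formula: z = (-12 ± √116) / (-2).
So z = 6 - √(29) ≈ 0.6148 or z = √(29) + 6 ≈ 11.3852.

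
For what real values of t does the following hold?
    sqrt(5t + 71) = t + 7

t = 2

Square both sides: 5t + 71 = (t + 7)^2.
Expand and rearrange: t^2 + 9t - 22 = 0.
Solving gives t = 2 or t = -11.
Check each candidate in the original equation:
  t = 2: sqrt(81) = 9, while t + 7 = 9 — valid.
  t = -11: sqrt(16) = 4, while t + 7 = -4 — extraneous.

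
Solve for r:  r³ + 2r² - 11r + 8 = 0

r = -4.7016 or r = 1 or r = 1.7016

Possible rational roots are divisors of 8. Testing r = 1 gives 0, so (r - 1) is a factor.
Divide: r³ + 2r² - 11r + 8 = (r - 1)(r² + 3r - 8).
Apply the quadratic formula to r² + 3r - 8 = 0: r = (-3 ± √41)/2, i.e. r ≈ 1.7016 or r ≈ -4.7016.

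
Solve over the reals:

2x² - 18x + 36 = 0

Factor: 2(x - 3)(x - 6) = 0.
So x = 3 or x = 6.

x = 3 or x = 6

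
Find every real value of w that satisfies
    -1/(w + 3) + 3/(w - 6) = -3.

w = -2.6229 or w = 4.9563

Multiply both sides by (w + 3)(w - 6):
-(w - 6) + 3(w + 3) = -3(w + 3)(w - 6).
Expand and collect terms: -3w^2 + 7w + 39 = 0.
By the quadratic formula, w = (-7 +/- sqrt(517)) / -6, so w ~= -2.6229 or w ~= 4.9563.
Neither value makes a denominator zero (w != -3, w != 6), so both are valid.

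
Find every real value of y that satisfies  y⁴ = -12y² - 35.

Let u = y². The equation becomes u² + 12u + 35 = 0.
Factor: (u + 5)(u + 7) = 0, so u = -5 or u = -7.
y² = -5 < 0 has no real solution.
y² = -7 < 0 has no real solution.

No real solutions.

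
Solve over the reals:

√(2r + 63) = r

r = 9

Square both sides: 2r + 63 = (r)².
Expand and rearrange: r² - 2r - 63 = 0.
Solving gives r = 9 or r = -7.
Check each candidate in the original equation:
  r = 9: √(81) = 9, while r = 9 — valid.
  r = -7: √(49) = 7, while r = -7 — extraneous.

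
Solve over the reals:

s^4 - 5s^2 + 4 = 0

s = -2 or s = -1 or s = 1 or s = 2

Let u = s^2. The equation becomes u^2 - 5u + 4 = 0.
Factor: (u - 1)(u - 4) = 0, so u = 1 or u = 4.
s^2 = 1 gives s = +/-1.
s^2 = 4 gives s = +/-2.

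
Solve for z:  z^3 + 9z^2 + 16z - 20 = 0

Possible rational roots are divisors of -20. Testing z = -5 gives 0, so (z + 5) is a factor.
Divide: z^3 + 9z^2 + 16z - 20 = (z + 5)(z^2 + 4z - 4).
Apply the quadratic formula to z^2 + 4z - 4 = 0: z = (-4 +/- sqrt(32))/2, i.e. z ~= 0.8284 or z ~= -4.8284.

z = -5 or z = -4.8284 or z = 0.8284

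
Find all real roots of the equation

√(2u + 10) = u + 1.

u = 3

Square both sides: 2u + 10 = (u + 1)².
Expand and rearrange: u² - 9 = 0.
Solving gives u = 3 or u = -3.
Check each candidate in the original equation:
  u = 3: √(16) = 4, while u + 1 = 4 — valid.
  u = -3: √(4) = 2, while u + 1 = -2 — extraneous.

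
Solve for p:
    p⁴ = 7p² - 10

Let u = p². The equation becomes u² - 7u + 10 = 0.
Factor: (u - 5)(u - 2) = 0, so u = 5 or u = 2.
p² = 5 gives p = ±√(5) ≈ ±2.2361.
p² = 2 gives p = ±√(2) ≈ ±1.4142.

p = -2.2361 or p = -1.4142 or p = 1.4142 or p = 2.2361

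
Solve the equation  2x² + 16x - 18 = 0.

x = -9 or x = 1

Factor: 2(x + 9)(x - 1) = 0.
So x = -9 or x = 1.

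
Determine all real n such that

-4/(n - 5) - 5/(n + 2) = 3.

Multiply both sides by (n - 5)(n + 2):
-4(n + 2) - 5(n - 5) = 3(n - 5)(n + 2).
Expand and collect terms: 3n^2 - 47 = 0.
By the quadratic formula, n = (0 +/- sqrt(564)) / 6, so n ~= 3.9581 or n ~= -3.9581.
Neither value makes a denominator zero (n != 5, n != -2), so both are valid.

n = -3.9581 or n = 3.9581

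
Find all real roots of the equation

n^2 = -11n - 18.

Bring every term to one side: n^2 + 11n + 18 = 0.
Factor: (n + 9)(n + 2) = 0.
So n = -9 or n = -2.

n = -9 or n = -2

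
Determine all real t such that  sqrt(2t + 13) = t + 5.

Square both sides: 2t + 13 = (t + 5)^2.
Expand and rearrange: t^2 + 8t + 12 = 0.
Solving gives t = -2 or t = -6.
Check each candidate in the original equation:
  t = -2: sqrt(9) = 3, while t + 5 = 3 — valid.
  t = -6: sqrt(1) = 1, while t + 5 = -1 — extraneous.

t = -2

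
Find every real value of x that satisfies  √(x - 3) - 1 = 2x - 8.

Isolate the radical: √(x - 3) = 2x - 7.
Square both sides: x - 3 = (2x - 7)².
Expand and rearrange: 4x² - 29x + 52 = 0.
Solving gives x = 4 or x = 3.25.
Check each candidate in the original equation:
  x = 4: √(1) = 1, while 2x - 7 = 1 — valid.
  x = 3.25: √(0.25) = 0.5, while 2x - 7 = -0.5 — extraneous.

x = 4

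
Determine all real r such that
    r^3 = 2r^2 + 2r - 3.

r = -1.3028 or r = 1 or r = 2.3028

Rearrange: r^3 - 2r^2 - 2r + 3 = 0.
Possible rational roots are divisors of 3. Testing r = 1 gives 0, so (r - 1) is a factor.
Divide: r^3 - 2r^2 - 2r + 3 = (r - 1)(r^2 - r - 3).
Apply the quadratic formula to r^2 - r - 3 = 0: r = (1 +/- sqrt(13))/2, i.e. r ~= 2.3028 or r ~= -1.3028.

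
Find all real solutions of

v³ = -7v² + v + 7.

Rearrange: v³ + 7v² - v - 7 = 0.
Possible rational roots are divisors of -7. Testing v = 1 gives 0, so (v - 1) is a factor.
Divide: v³ + 7v² - v - 7 = (v - 1)(v² + 8v + 7).
Factor the quadratic: v = -1 or v = -7.

v = -7 or v = -1 or v = 1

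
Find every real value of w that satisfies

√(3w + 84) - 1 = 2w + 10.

Isolate the radical: √(3w + 84) = 2w + 11.
Square both sides: 3w + 84 = (2w + 11)².
Expand and rearrange: 4w² + 41w + 37 = 0.
Solving gives w = -1 or w = -9.25.
Check each candidate in the original equation:
  w = -1: √(81) = 9, while 2w + 11 = 9 — valid.
  w = -9.25: √(56.25) = 7.5, while 2w + 11 = -7.5 — extraneous.

w = -1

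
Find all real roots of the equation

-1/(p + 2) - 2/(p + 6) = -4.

p = -5.533 or p = -1.717

Multiply both sides by (p + 2)(p + 6):
-(p + 6) - 2(p + 2) = -4(p + 2)(p + 6).
Expand and collect terms: -4p² - 29p - 38 = 0.
By the quadratic formula, p = (29 ± √233) / -8, so p ≈ -5.533 or p ≈ -1.717.
Neither value makes a denominator zero (p ≠ -2, p ≠ -6), so both are valid.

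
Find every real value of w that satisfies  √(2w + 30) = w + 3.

w = 3

Square both sides: 2w + 30 = (w + 3)².
Expand and rearrange: w² + 4w - 21 = 0.
Solving gives w = 3 or w = -7.
Check each candidate in the original equation:
  w = 3: √(36) = 6, while w + 3 = 6 — valid.
  w = -7: √(16) = 4, while w + 3 = -4 — extraneous.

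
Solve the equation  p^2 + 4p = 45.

p = -9 or p = 5

Bring every term to one side: p^2 + 4p - 45 = 0.
Factor: (p + 9)(p - 5) = 0.
So p = -9 or p = 5.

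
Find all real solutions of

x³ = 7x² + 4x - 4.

x = -1 or x = 0.5359 or x = 7.4641

Rearrange: x³ - 7x² - 4x + 4 = 0.
Possible rational roots are divisors of 4. Testing x = -1 gives 0, so (x + 1) is a factor.
Divide: x³ - 7x² - 4x + 4 = (x + 1)(x² - 8x + 4).
Apply the quadratic formula to x² - 8x + 4 = 0: x = (8 ± √48)/2, i.e. x ≈ 7.4641 or x ≈ 0.5359.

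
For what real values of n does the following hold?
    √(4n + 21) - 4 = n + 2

n = -5 or n = -3

Isolate the radical: √(4n + 21) = n + 6.
Square both sides: 4n + 21 = (n + 6)².
Expand and rearrange: n² + 8n + 15 = 0.
Solving gives n = -3 or n = -5.
Check each candidate in the original equation:
  n = -3: √(9) = 3, while n + 6 = 3 — valid.
  n = -5: √(1) = 1, while n + 6 = 1 — valid.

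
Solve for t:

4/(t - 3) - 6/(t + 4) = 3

t = -5.7351 or t = 4.0685

Multiply both sides by (t - 3)(t + 4):
4(t + 4) - 6(t - 3) = 3(t - 3)(t + 4).
Expand and collect terms: 3t² + 5t - 70 = 0.
By the quadratic formula, t = (-5 ± √865) / 6, so t ≈ 4.0685 or t ≈ -5.7351.
Neither value makes a denominator zero (t ≠ 3, t ≠ -4), so both are valid.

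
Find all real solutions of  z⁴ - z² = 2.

z = -1.4142 or z = 1.4142

Let u = z². The equation becomes u² - u - 2 = 0.
Factor: (u - 2)(u + 1) = 0, so u = 2 or u = -1.
z² = 2 gives z = ±√(2) ≈ ±1.4142.
z² = -1 < 0 has no real solution.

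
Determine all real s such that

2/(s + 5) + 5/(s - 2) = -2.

s = -6.4221 or s = -0.0779

Multiply both sides by (s + 5)(s - 2):
2(s - 2) + 5(s + 5) = -2(s + 5)(s - 2).
Expand and collect terms: -2s² - 13s - 1 = 0.
By the quadratic formula, s = (13 ± √161) / -4, so s ≈ -6.4221 or s ≈ -0.0779.
Neither value makes a denominator zero (s ≠ -5, s ≠ 2), so both are valid.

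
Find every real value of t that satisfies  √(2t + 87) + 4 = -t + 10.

Isolate the radical: √(2t + 87) = -t + 6.
Square both sides: 2t + 87 = (-t + 6)².
Expand and rearrange: t² - 14t - 51 = 0.
Solving gives t = 17 or t = -3.
Check each candidate in the original equation:
  t = 17: √(121) = 11, while -t + 6 = -11 — extraneous.
  t = -3: √(81) = 9, while -t + 6 = 9 — valid.

t = -3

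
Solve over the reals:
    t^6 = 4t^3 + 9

t = -1.171 or t = 1.7764

Let u = t^3. The equation becomes u^2 - 4u - 9 = 0.
By the quadratic formula, u = 2 + sqrt(13) or u = 2 - sqrt(13).
t^3 = 2 + sqrt(13) gives t = (2 + sqrt(13))^(1/3) ~= 1.7764.
t^3 = 2 - sqrt(13) gives t = -(-2 + sqrt(13))^(1/3) ~= -1.171.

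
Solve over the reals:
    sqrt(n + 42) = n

n = 7

Square both sides: n + 42 = (n)^2.
Expand and rearrange: n^2 - n - 42 = 0.
Solving gives n = 7 or n = -6.
Check each candidate in the original equation:
  n = 7: sqrt(49) = 7, while n = 7 — valid.
  n = -6: sqrt(36) = 6, while n = -6 — extraneous.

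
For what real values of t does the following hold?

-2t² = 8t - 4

Rearrange to standard form: -2t² - 8t + 4 = 0.
Discriminant: (-8)² − 4·(-2)·4 = 96.
Quadratic formula: t = (8 ± √96) / (-4).
So t = -√(6) - 2 ≈ -4.4495 or t = -2 + √(6) ≈ 0.4495.

t = -4.4495 or t = 0.4495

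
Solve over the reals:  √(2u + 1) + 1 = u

Isolate the radical: √(2u + 1) = u - 1.
Square both sides: 2u + 1 = (u - 1)².
Expand and rearrange: u² - 4u = 0.
Solving gives u = 4 or u = 0.
Check each candidate in the original equation:
  u = 4: √(9) = 3, while u - 1 = 3 — valid.
  u = 0: √(1) = 1, while u - 1 = -1 — extraneous.

u = 4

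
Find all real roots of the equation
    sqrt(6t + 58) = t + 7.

t = 1

Square both sides: 6t + 58 = (t + 7)^2.
Expand and rearrange: t^2 + 8t - 9 = 0.
Solving gives t = 1 or t = -9.
Check each candidate in the original equation:
  t = 1: sqrt(64) = 8, while t + 7 = 8 — valid.
  t = -9: sqrt(4) = 2, while t + 7 = -2 — extraneous.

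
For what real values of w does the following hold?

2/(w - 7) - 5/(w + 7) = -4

Multiply both sides by (w - 7)(w + 7):
2(w + 7) - 5(w - 7) = -4(w - 7)(w + 7).
Expand and collect terms: -4w² + 3w + 147 = 0.
By the quadratic formula, w = (-3 ± √2361) / -8, so w ≈ -5.6988 or w ≈ 6.4488.
Neither value makes a denominator zero (w ≠ 7, w ≠ -7), so both are valid.

w = -5.6988 or w = 6.4488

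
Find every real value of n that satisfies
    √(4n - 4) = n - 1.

Square both sides: 4n - 4 = (n - 1)².
Expand and rearrange: n² - 6n + 5 = 0.
Solving gives n = 5 or n = 1.
Check each candidate in the original equation:
  n = 5: √(16) = 4, while n - 1 = 4 — valid.
  n = 1: √(0) = 0, while n - 1 = 0 — valid.

n = 1 or n = 5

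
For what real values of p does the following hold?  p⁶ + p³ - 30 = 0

p = -1.8171 or p = 1.71

Let u = p³. The equation becomes u² + u - 30 = 0.
Factor: (u - 5)(u + 6) = 0, so u = 5 or u = -6.
p³ = 5 gives p = ∛(5) ≈ 1.71.
p³ = -6 gives p = -∛(6) ≈ -1.8171.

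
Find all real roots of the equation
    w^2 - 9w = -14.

w = 2 or w = 7

Bring every term to one side: w^2 - 9w + 14 = 0.
Factor: (w - 7)(w - 2) = 0.
So w = 7 or w = 2.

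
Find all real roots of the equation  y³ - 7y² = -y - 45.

y = -2.1623 or y = 4.1623 or y = 5

Rearrange: y³ - 7y² + y + 45 = 0.
Possible rational roots are divisors of 45. Testing y = 5 gives 0, so (y - 5) is a factor.
Divide: y³ - 7y² + y + 45 = (y - 5)(y² - 2y - 9).
Apply the quadratic formula to y² - 2y - 9 = 0: y = (2 ± √40)/2, i.e. y ≈ 4.1623 or y ≈ -2.1623.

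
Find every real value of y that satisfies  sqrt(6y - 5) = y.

y = 1 or y = 5

Square both sides: 6y - 5 = (y)^2.
Expand and rearrange: y^2 - 6y + 5 = 0.
Solving gives y = 5 or y = 1.
Check each candidate in the original equation:
  y = 5: sqrt(25) = 5, while y = 5 — valid.
  y = 1: sqrt(1) = 1, while y = 1 — valid.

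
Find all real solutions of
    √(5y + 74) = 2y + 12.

y = -2

Square both sides: 5y + 74 = (2y + 12)².
Expand and rearrange: 4y² + 43y + 70 = 0.
Solving gives y = -2 or y = -8.75.
Check each candidate in the original equation:
  y = -2: √(64) = 8, while 2y + 12 = 8 — valid.
  y = -8.75: √(30.25) = 5.5, while 2y + 12 = -5.5 — extraneous.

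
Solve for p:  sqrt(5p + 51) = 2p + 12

Square both sides: 5p + 51 = (2p + 12)^2.
Expand and rearrange: 4p^2 + 43p + 93 = 0.
Solving gives p = -3 or p = -7.75.
Check each candidate in the original equation:
  p = -3: sqrt(36) = 6, while 2p + 12 = 6 — valid.
  p = -7.75: sqrt(12.25) = 3.5, while 2p + 12 = -3.5 — extraneous.

p = -3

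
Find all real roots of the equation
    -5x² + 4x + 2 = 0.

x = -0.3483 or x = 1.1483

Discriminant: (4)² − 4·(-5)·2 = 56.
Quadratic formula: x = (-4 ± √56) / (-10).
So x = 2/5 - √(14)/5 ≈ -0.3483 or x = 2/5 + √(14)/5 ≈ 1.1483.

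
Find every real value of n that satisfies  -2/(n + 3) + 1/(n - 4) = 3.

Multiply both sides by (n + 3)(n - 4):
-2(n - 4) + (n + 3) = 3(n + 3)(n - 4).
Expand and collect terms: 3n^2 - 2n - 47 = 0.
By the quadratic formula, n = (2 +/- sqrt(568)) / 6, so n ~= 4.3055 or n ~= -3.6388.
Neither value makes a denominator zero (n != -3, n != 4), so both are valid.

n = -3.6388 or n = 4.3055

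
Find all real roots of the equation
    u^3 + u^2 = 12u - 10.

Rearrange: u^3 + u^2 - 12u + 10 = 0.
Possible rational roots are divisors of 10. Testing u = 1 gives 0, so (u - 1) is a factor.
Divide: u^3 + u^2 - 12u + 10 = (u - 1)(u^2 + 2u - 10).
Apply the quadratic formula to u^2 + 2u - 10 = 0: u = (-2 +/- sqrt(44))/2, i.e. u ~= 2.3166 or u ~= -4.3166.

u = -4.3166 or u = 1 or u = 2.3166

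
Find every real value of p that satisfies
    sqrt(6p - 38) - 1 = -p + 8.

p = 7

Isolate the radical: sqrt(6p - 38) = -p + 9.
Square both sides: 6p - 38 = (-p + 9)^2.
Expand and rearrange: p^2 - 24p + 119 = 0.
Solving gives p = 17 or p = 7.
Check each candidate in the original equation:
  p = 17: sqrt(64) = 8, while -p + 9 = -8 — extraneous.
  p = 7: sqrt(4) = 2, while -p + 9 = 2 — valid.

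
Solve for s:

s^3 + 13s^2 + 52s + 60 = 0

Possible rational roots are divisors of 60. Testing s = -5 gives 0, so (s + 5) is a factor.
Divide: s^3 + 13s^2 + 52s + 60 = (s + 5)(s^2 + 8s + 12).
Factor the quadratic: s = -2 or s = -6.

s = -6 or s = -5 or s = -2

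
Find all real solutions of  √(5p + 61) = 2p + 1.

Square both sides: 5p + 61 = (2p + 1)².
Expand and rearrange: 4p² - p - 60 = 0.
Solving gives p = 4 or p = -3.75.
Check each candidate in the original equation:
  p = 4: √(81) = 9, while 2p + 1 = 9 — valid.
  p = -3.75: √(42.25) = 6.5, while 2p + 1 = -6.5 — extraneous.

p = 4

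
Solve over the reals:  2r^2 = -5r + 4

r = -3.1375 or r = 0.6375

Rearrange to standard form: 2r^2 + 5r - 4 = 0.
Discriminant: (5)^2 - 4*2*(-4) = 57.
Quadratic formula: r = (-5 +/- sqrt(57)) / 4.
So r = -5/4 + sqrt(57)/4 ~= 0.6375 or r = -sqrt(57)/4 - 5/4 ~= -3.1375.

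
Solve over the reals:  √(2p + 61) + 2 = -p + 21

p = 10

Isolate the radical: √(2p + 61) = -p + 19.
Square both sides: 2p + 61 = (-p + 19)².
Expand and rearrange: p² - 40p + 300 = 0.
Solving gives p = 30 or p = 10.
Check each candidate in the original equation:
  p = 30: √(121) = 11, while -p + 19 = -11 — extraneous.
  p = 10: √(81) = 9, while -p + 19 = 9 — valid.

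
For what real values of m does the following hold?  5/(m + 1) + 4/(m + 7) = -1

Multiply both sides by (m + 1)(m + 7):
5(m + 7) + 4(m + 1) = -(m + 1)(m + 7).
Expand and collect terms: -m^2 - 17m - 46 = 0.
By the quadratic formula, m = (17 +/- sqrt(105)) / -2, so m ~= -13.6235 or m ~= -3.3765.
Neither value makes a denominator zero (m != -1, m != -7), so both are valid.

m = -13.6235 or m = -3.3765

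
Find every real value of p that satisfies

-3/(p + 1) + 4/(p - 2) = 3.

p = -1.737 or p = 3.0704

Multiply both sides by (p + 1)(p - 2):
-3(p - 2) + 4(p + 1) = 3(p + 1)(p - 2).
Expand and collect terms: 3p² - 4p - 16 = 0.
By the quadratic formula, p = (4 ± √208) / 6, so p ≈ 3.0704 or p ≈ -1.737.
Neither value makes a denominator zero (p ≠ -1, p ≠ 2), so both are valid.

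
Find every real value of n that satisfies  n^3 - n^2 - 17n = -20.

n = -4.1926 or n = 1.1926 or n = 4

Rearrange: n^3 - n^2 - 17n + 20 = 0.
Possible rational roots are divisors of 20. Testing n = 4 gives 0, so (n - 4) is a factor.
Divide: n^3 - n^2 - 17n + 20 = (n - 4)(n^2 + 3n - 5).
Apply the quadratic formula to n^2 + 3n - 5 = 0: n = (-3 +/- sqrt(29))/2, i.e. n ~= 1.1926 or n ~= -4.1926.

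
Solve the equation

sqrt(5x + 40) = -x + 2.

Square both sides: 5x + 40 = (-x + 2)^2.
Expand and rearrange: x^2 - 9x - 36 = 0.
Solving gives x = 12 or x = -3.
Check each candidate in the original equation:
  x = 12: sqrt(100) = 10, while -x + 2 = -10 — extraneous.
  x = -3: sqrt(25) = 5, while -x + 2 = 5 — valid.

x = -3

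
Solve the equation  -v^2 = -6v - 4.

v = -0.6056 or v = 6.6056

Rearrange to standard form: -v^2 + 6v + 4 = 0.
Discriminant: (6)^2 - 4*(-1)*4 = 52.
Quadratic formula: v = (-6 +/- sqrt(52)) / (-2).
So v = 3 - sqrt(13) ~= -0.6056 or v = 3 + sqrt(13) ~= 6.6056.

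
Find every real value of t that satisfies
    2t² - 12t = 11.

t = -0.8079 or t = 6.8079

Rearrange to standard form: 2t² - 12t - 11 = 0.
Discriminant: (-12)² − 4·2·(-11) = 232.
Quadratic formula: t = (12 ± √232) / 4.
So t = 3 + √(58)/2 ≈ 6.8079 or t = 3 - √(58)/2 ≈ -0.8079.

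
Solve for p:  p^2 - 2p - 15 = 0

Factor: (p - 5)(p + 3) = 0.
So p = 5 or p = -3.

p = -3 or p = 5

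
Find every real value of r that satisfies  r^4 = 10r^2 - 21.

Let u = r^2. The equation becomes u^2 - 10u + 21 = 0.
Factor: (u - 7)(u - 3) = 0, so u = 7 or u = 3.
r^2 = 7 gives r = +/-sqrt(7) ~= +/-2.6458.
r^2 = 3 gives r = +/-sqrt(3) ~= +/-1.7321.

r = -2.6458 or r = -1.7321 or r = 1.7321 or r = 2.6458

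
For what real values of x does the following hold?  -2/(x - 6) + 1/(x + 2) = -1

Multiply both sides by (x - 6)(x + 2):
-2(x + 2) + (x - 6) = -(x - 6)(x + 2).
Expand and collect terms: -x² + 5x + 22 = 0.
By the quadratic formula, x = (-5 ± √113) / -2, so x ≈ -2.8151 or x ≈ 7.8151.
Neither value makes a denominator zero (x ≠ 6, x ≠ -2), so both are valid.

x = -2.8151 or x = 7.8151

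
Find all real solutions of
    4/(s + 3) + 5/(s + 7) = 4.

Multiply both sides by (s + 3)(s + 7):
4(s + 7) + 5(s + 3) = 4(s + 3)(s + 7).
Expand and collect terms: 4s^2 + 31s + 41 = 0.
By the quadratic formula, s = (-31 +/- sqrt(305)) / 8, so s ~= -1.692 or s ~= -6.058.
Neither value makes a denominator zero (s != -3, s != -7), so both are valid.

s = -6.058 or s = -1.692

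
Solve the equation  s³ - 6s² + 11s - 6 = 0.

Possible rational roots are divisors of -6. Testing s = 3 gives 0, so (s - 3) is a factor.
Divide: s³ - 6s² + 11s - 6 = (s - 3)(s² - 3s + 2).
Factor the quadratic: s = 2 or s = 1.

s = 1 or s = 2 or s = 3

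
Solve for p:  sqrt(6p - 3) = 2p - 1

p = 0.5 or p = 2

Square both sides: 6p - 3 = (2p - 1)^2.
Expand and rearrange: 4p^2 - 10p + 4 = 0.
Solving gives p = 2 or p = 0.5.
Check each candidate in the original equation:
  p = 2: sqrt(9) = 3, while 2p - 1 = 3 — valid.
  p = 0.5: sqrt(0) = 0, while 2p - 1 = 0 — valid.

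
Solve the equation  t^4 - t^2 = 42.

t = -2.6458 or t = 2.6458

Let u = t^2. The equation becomes u^2 - u - 42 = 0.
Factor: (u - 7)(u + 6) = 0, so u = 7 or u = -6.
t^2 = 7 gives t = +/-sqrt(7) ~= +/-2.6458.
t^2 = -6 < 0 has no real solution.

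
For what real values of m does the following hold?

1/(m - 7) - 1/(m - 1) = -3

m = 1.3542 or m = 6.6458

Multiply both sides by (m - 7)(m - 1):
(m - 1) - (m - 7) = -3(m - 7)(m - 1).
Expand and collect terms: -3m² + 24m - 27 = 0.
By the quadratic formula, m = (-24 ± √252) / -6, so m ≈ 1.3542 or m ≈ 6.6458.
Neither value makes a denominator zero (m ≠ 7, m ≠ 1), so both are valid.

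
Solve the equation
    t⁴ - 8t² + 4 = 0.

t = -2.7321 or t = -0.7321 or t = 0.7321 or t = 2.7321

Let u = t². The equation becomes u² - 8u + 4 = 0.
By the quadratic formula, u = 2·√(3) + 4 or u = 4 - 2·√(3).
t² = 2·√(3) + 4 gives t = ±(1 + √(3)) ≈ ±2.7321.
t² = 4 - 2·√(3) gives t = ±(-1 + √(3)) ≈ ±0.7321.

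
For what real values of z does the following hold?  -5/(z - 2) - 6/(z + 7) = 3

Multiply both sides by (z - 2)(z + 7):
-5(z + 7) - 6(z - 2) = 3(z - 2)(z + 7).
Expand and collect terms: 3z^2 + 26z - 19 = 0.
By the quadratic formula, z = (-26 +/- sqrt(904)) / 6, so z ~= 0.6778 or z ~= -9.3444.
Neither value makes a denominator zero (z != 2, z != -7), so both are valid.

z = -9.3444 or z = 0.6778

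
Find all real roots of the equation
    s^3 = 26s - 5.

s = -5.1926 or s = 0.1926 or s = 5

Rearrange: s^3 - 26s + 5 = 0.
Possible rational roots are divisors of 5. Testing s = 5 gives 0, so (s - 5) is a factor.
Divide: s^3 - 26s + 5 = (s - 5)(s^2 + 5s - 1).
Apply the quadratic formula to s^2 + 5s - 1 = 0: s = (-5 +/- sqrt(29))/2, i.e. s ~= 0.1926 or s ~= -5.1926.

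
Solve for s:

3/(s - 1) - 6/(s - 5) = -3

Multiply both sides by (s - 1)(s - 5):
3(s - 5) - 6(s - 1) = -3(s - 1)(s - 5).
Expand and collect terms: -3s² + 21s - 6 = 0.
By the quadratic formula, s = (-21 ± √369) / -6, so s ≈ 0.2984 or s ≈ 6.7016.
Neither value makes a denominator zero (s ≠ 1, s ≠ 5), so both are valid.

s = 0.2984 or s = 6.7016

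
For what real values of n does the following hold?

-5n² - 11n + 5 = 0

Discriminant: (-11)² − 4·(-5)·5 = 221.
Quadratic formula: n = (11 ± √221) / (-10).
So n = -√(221)/10 - 11/10 ≈ -2.5866 or n = -11/10 + √(221)/10 ≈ 0.3866.

n = -2.5866 or n = 0.3866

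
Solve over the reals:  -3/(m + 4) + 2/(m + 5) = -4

Multiply both sides by (m + 4)(m + 5):
-3(m + 5) + 2(m + 4) = -4(m + 4)(m + 5).
Expand and collect terms: -4m² - 35m - 73 = 0.
By the quadratic formula, m = (35 ± √57) / -8, so m ≈ -5.3187 or m ≈ -3.4313.
Neither value makes a denominator zero (m ≠ -4, m ≠ -5), so both are valid.

m = -5.3187 or m = -3.4313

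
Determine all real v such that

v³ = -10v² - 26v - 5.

v = -5 or v = -4.7913 or v = -0.2087

Rearrange: v³ + 10v² + 26v + 5 = 0.
Possible rational roots are divisors of 5. Testing v = -5 gives 0, so (v + 5) is a factor.
Divide: v³ + 10v² + 26v + 5 = (v + 5)(v² + 5v + 1).
Apply the quadratic formula to v² + 5v + 1 = 0: v = (-5 ± √21)/2, i.e. v ≈ -0.2087 or v ≈ -4.7913.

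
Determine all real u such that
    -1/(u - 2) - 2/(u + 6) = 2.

Multiply both sides by (u - 2)(u + 6):
-(u + 6) - 2(u - 2) = 2(u - 2)(u + 6).
Expand and collect terms: 2u^2 + 11u - 22 = 0.
By the quadratic formula, u = (-11 +/- sqrt(297)) / 4, so u ~= 1.5584 or u ~= -7.0584.
Neither value makes a denominator zero (u != 2, u != -6), so both are valid.

u = -7.0584 or u = 1.5584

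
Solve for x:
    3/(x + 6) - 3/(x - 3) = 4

x = -5.1742 or x = 2.1742

Multiply both sides by (x + 6)(x - 3):
3(x - 3) - 3(x + 6) = 4(x + 6)(x - 3).
Expand and collect terms: 4x² + 12x - 45 = 0.
By the quadratic formula, x = (-12 ± √864) / 8, so x ≈ 2.1742 or x ≈ -5.1742.
Neither value makes a denominator zero (x ≠ -6, x ≠ 3), so both are valid.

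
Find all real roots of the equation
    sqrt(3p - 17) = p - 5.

p = 6 or p = 7

Square both sides: 3p - 17 = (p - 5)^2.
Expand and rearrange: p^2 - 13p + 42 = 0.
Solving gives p = 7 or p = 6.
Check each candidate in the original equation:
  p = 7: sqrt(4) = 2, while p - 5 = 2 — valid.
  p = 6: sqrt(1) = 1, while p - 5 = 1 — valid.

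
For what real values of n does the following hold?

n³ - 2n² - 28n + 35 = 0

Possible rational roots are divisors of 35. Testing n = -5 gives 0, so (n + 5) is a factor.
Divide: n³ - 2n² - 28n + 35 = (n + 5)(n² - 7n + 7).
Apply the quadratic formula to n² - 7n + 7 = 0: n = (7 ± √21)/2, i.e. n ≈ 5.7913 or n ≈ 1.2087.

n = -5 or n = 1.2087 or n = 5.7913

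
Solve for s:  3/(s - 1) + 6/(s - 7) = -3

s = -0.3723 or s = 5.3723

Multiply both sides by (s - 1)(s - 7):
3(s - 7) + 6(s - 1) = -3(s - 1)(s - 7).
Expand and collect terms: -3s^2 + 15s + 6 = 0.
By the quadratic formula, s = (-15 +/- sqrt(297)) / -6, so s ~= -0.3723 or s ~= 5.3723.
Neither value makes a denominator zero (s != 1, s != 7), so both are valid.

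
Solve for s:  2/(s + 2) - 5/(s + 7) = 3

Multiply both sides by (s + 2)(s + 7):
2(s + 7) - 5(s + 2) = 3(s + 2)(s + 7).
Expand and collect terms: 3s² + 30s + 38 = 0.
By the quadratic formula, s = (-30 ± √444) / 6, so s ≈ -1.4881 or s ≈ -8.5119.
Neither value makes a denominator zero (s ≠ -2, s ≠ -7), so both are valid.

s = -8.5119 or s = -1.4881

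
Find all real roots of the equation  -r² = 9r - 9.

Rearrange to standard form: -r² - 9r + 9 = 0.
Discriminant: (-9)² − 4·(-1)·9 = 117.
Quadratic formula: r = (9 ± √117) / (-2).
So r = -3·√(13)/2 - 9/2 ≈ -9.9083 or r = -9/2 + 3·√(13)/2 ≈ 0.9083.

r = -9.9083 or r = 0.9083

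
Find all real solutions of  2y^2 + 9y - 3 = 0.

Discriminant: (9)^2 - 4*2*(-3) = 105.
Quadratic formula: y = (-9 +/- sqrt(105)) / 4.
So y = -9/4 + sqrt(105)/4 ~= 0.3117 or y = -sqrt(105)/4 - 9/4 ~= -4.8117.

y = -4.8117 or y = 0.3117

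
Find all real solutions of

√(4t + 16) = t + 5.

Square both sides: 4t + 16 = (t + 5)².
Expand and rearrange: t² + 6t + 9 = 0.
This gives the repeated root t = -3.
Check in the original equation:
  t = -3: √(4) = 2, while t + 5 = 2 — valid.

t = -3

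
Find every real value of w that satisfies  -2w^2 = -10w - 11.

w = -0.9278 or w = 5.9278

Rearrange to standard form: -2w^2 + 10w + 11 = 0.
Discriminant: (10)^2 - 4*(-2)*11 = 188.
Quadratic formula: w = (-10 +/- sqrt(188)) / (-4).
So w = 5/2 - sqrt(47)/2 ~= -0.9278 or w = 5/2 + sqrt(47)/2 ~= 5.9278.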